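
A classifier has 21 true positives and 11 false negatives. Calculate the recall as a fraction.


Recall = TP / (TP + FN) = 21 / 32 = 21/32.

21/32


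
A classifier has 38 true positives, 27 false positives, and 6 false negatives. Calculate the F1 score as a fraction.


Precision = 38/65 = 38/65. Recall = 38/44 = 19/22. F1 = 2*P*R/(P+R) = 76/109.

76/109


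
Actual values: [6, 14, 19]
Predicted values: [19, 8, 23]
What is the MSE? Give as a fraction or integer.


MSE = (1/3) * ((6-19)^2=169 + (14-8)^2=36 + (19-23)^2=16). Sum = 221. MSE = 221/3.

221/3


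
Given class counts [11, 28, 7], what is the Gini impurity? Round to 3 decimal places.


Total = 46. Proportions: 11/46, 28/46, 7/46. sum(p_i^2) = 0.4509. Gini = 1 - 0.4509 = 0.5491, which rounds to 0.549.

0.549


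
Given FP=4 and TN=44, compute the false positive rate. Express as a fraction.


FPR = FP / (FP + TN) = 4 / 48 = 1/12.

1/12


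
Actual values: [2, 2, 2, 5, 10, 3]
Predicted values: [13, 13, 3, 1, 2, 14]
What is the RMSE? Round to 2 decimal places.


MSE = 74.0000. RMSE = sqrt(74.0000) = 8.60.

8.60


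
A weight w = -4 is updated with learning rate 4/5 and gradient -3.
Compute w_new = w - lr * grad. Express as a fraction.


w_new = -4 - 4/5 * -3 = -4 - -12/5 = -8/5.

-8/5


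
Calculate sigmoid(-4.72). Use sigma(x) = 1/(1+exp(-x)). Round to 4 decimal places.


sigma(-4.72) = 1/(1+e^(4.72)) = 1/(1+112.168253) = 1/113.168253 = 0.0088.

0.0088


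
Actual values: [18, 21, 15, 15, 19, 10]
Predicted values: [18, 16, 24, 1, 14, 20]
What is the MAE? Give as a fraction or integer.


MAE = (1/6) * (|18-18|=0 + |21-16|=5 + |15-24|=9 + |15-1|=14 + |19-14|=5 + |10-20|=10). Sum = 43. MAE = 43/6.

43/6


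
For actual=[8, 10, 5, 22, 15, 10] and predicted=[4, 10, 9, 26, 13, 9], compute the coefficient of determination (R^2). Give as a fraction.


Mean(y) = 35/3. SS_res = 53. SS_tot = 544/3. R^2 = 1 - 53/(544/3) = 385/544.

385/544


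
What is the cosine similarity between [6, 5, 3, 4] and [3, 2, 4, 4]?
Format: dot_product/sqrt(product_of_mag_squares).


dot = 56. |a|^2 = 86, |b|^2 = 45. cos = 56/sqrt(3870).

56/sqrt(3870)


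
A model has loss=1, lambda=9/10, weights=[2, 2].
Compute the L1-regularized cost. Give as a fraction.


L1 norm = sum(|w|) = 4. J = 1 + 9/10 * 4 = 23/5.

23/5


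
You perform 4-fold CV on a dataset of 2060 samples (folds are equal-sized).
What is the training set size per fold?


Each validation fold has 2060/4 = 515 samples. Training set = 2060 - 515 = 1545.

1545


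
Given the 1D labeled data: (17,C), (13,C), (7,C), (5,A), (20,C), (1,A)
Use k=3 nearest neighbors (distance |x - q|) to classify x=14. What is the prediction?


Distances: |17-14|=3, |13-14|=1, |7-14|=7, |5-14|=9, |20-14|=6, |1-14|=13. 3 nearest: (13,C), (17,C), (20,C). Counts: {'C': 3}. Majority class: C.

C


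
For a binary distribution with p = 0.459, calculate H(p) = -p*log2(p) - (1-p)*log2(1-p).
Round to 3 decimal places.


H = -0.459*log2(0.459) - 0.541*log2(0.541) = 0.995.

0.995


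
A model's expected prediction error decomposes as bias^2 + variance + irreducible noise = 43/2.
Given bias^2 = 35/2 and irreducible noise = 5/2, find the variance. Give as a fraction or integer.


Total error = bias^2 + variance + irreducible noise. So variance = 43/2 - 35/2 - 5/2 = 3/2.

3/2


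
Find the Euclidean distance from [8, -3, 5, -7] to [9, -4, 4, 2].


d = sqrt(sum of squared differences). (8-9)^2=1, (-3--4)^2=1, (5-4)^2=1, (-7-2)^2=81. Sum = 84.

sqrt(84)


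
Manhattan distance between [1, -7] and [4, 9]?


d = sum of absolute differences: |1-4|=3 + |-7-9|=16 = 19.

19


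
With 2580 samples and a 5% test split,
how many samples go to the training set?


Test set = 2580 * 5% = 129. Training set = 2580 - 129 = 2451.

2451


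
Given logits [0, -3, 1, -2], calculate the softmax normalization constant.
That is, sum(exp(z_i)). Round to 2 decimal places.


Denom = e^0=1.0000 + e^-3=0.0498 + e^1=2.7183 + e^-2=0.1353. Sum = 3.9034, which rounds to 3.90.

3.90


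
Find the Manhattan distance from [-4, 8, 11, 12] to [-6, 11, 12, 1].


d = sum of absolute differences: |-4--6|=2 + |8-11|=3 + |11-12|=1 + |12-1|=11 = 17.

17


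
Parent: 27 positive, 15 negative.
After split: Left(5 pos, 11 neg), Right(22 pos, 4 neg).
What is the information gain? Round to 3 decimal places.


H(parent) = 0.9403. H(left) = 0.8960, H(right) = 0.6194. Weighted = (16/42)*0.8960 + (26/42)*0.6194 = 0.7248. IG = 0.9403 - 0.7248 = 0.2155, which rounds to 0.216.

0.216


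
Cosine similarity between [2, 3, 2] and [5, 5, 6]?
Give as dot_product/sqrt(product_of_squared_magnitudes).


dot = 37. |a|^2 = 17, |b|^2 = 86. cos = 37/sqrt(1462).

37/sqrt(1462)


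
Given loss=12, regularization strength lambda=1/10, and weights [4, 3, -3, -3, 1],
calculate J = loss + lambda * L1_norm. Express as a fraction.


L1 norm = sum(|w|) = 14. J = 12 + 1/10 * 14 = 67/5.

67/5


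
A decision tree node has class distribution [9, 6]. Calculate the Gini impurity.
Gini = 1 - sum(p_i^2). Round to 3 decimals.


Total = 15. Proportions: 9/15, 6/15. sum(p_i^2) = 0.5200. Gini = 1 - 0.5200 = 0.4800, which rounds to 0.480.

0.480


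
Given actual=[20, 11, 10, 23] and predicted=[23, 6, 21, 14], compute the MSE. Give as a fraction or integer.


MSE = (1/4) * ((20-23)^2=9 + (11-6)^2=25 + (10-21)^2=121 + (23-14)^2=81). Sum = 236. MSE = 59.

59


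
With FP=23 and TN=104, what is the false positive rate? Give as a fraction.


FPR = FP / (FP + TN) = 23 / 127 = 23/127.

23/127


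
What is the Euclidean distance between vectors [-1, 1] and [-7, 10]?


d = sqrt(sum of squared differences). (-1--7)^2=36, (1-10)^2=81. Sum = 117.

sqrt(117)


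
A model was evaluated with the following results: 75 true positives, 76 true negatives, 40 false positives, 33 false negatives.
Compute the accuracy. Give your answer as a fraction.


Accuracy = (TP + TN) / (TP + TN + FP + FN) = (75 + 76) / 224 = 151/224.

151/224


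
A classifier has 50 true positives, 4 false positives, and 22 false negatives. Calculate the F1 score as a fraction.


Precision = 50/54 = 25/27. Recall = 50/72 = 25/36. F1 = 2*P*R/(P+R) = 50/63.

50/63


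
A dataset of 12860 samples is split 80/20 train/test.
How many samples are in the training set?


Test set = 12860 * 20% = 2572. Training set = 12860 - 2572 = 10288.

10288


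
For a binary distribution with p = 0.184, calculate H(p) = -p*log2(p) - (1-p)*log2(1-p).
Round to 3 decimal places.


H = -0.184*log2(0.184) - 0.816*log2(0.816) = 0.689.

0.689


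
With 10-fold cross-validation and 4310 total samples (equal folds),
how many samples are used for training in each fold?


Each validation fold has 4310/10 = 431 samples. Training set = 4310 - 431 = 3879.

3879


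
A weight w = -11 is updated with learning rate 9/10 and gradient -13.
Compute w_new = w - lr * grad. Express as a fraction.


w_new = -11 - 9/10 * -13 = -11 - -117/10 = 7/10.

7/10


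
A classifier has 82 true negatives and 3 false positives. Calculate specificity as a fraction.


Specificity = TN / (TN + FP) = 82 / 85 = 82/85.

82/85


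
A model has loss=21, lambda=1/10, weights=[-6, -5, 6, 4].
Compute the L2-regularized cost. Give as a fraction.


L2 sq norm = sum(w^2) = 113. J = 21 + 1/10 * 113 = 323/10.

323/10


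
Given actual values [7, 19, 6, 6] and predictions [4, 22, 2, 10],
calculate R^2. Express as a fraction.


Mean(y) = 19/2. SS_res = 50. SS_tot = 121. R^2 = 1 - 50/(121) = 71/121.

71/121


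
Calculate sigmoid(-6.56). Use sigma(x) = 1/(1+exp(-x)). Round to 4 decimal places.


sigma(-6.56) = 1/(1+e^(6.56)) = 1/(1+706.271695) = 1/707.271695 = 0.0014.

0.0014


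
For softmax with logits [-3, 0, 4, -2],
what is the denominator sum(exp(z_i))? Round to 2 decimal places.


Denom = e^-3=0.0498 + e^0=1.0000 + e^4=54.5982 + e^-2=0.1353. Sum = 55.7833, which rounds to 55.78.

55.78


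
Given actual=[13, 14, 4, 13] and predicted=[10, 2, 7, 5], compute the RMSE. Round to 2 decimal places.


MSE = 56.5000. RMSE = sqrt(56.5000) = 7.52.

7.52


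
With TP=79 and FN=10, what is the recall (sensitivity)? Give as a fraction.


Recall = TP / (TP + FN) = 79 / 89 = 79/89.

79/89


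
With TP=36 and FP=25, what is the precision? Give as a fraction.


Precision = TP / (TP + FP) = 36 / 61 = 36/61.

36/61


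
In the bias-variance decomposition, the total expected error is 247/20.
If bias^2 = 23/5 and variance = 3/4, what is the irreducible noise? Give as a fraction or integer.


Total error = bias^2 + variance + irreducible noise. So irreducible noise = 247/20 - 23/5 - 3/4 = 7.

7


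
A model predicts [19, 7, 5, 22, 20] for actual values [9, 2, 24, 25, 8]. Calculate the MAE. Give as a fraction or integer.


MAE = (1/5) * (|9-19|=10 + |2-7|=5 + |24-5|=19 + |25-22|=3 + |8-20|=12). Sum = 49. MAE = 49/5.

49/5


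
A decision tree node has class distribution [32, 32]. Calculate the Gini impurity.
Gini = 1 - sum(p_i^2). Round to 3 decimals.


Total = 64. Proportions: 32/64, 32/64. sum(p_i^2) = 0.5000. Gini = 1 - 0.5000 = 0.5000, which rounds to 0.500.

0.500


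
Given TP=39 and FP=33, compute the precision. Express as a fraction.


Precision = TP / (TP + FP) = 39 / 72 = 13/24.

13/24


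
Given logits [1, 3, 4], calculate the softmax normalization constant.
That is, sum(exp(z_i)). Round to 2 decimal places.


Denom = e^1=2.7183 + e^3=20.0855 + e^4=54.5982. Sum = 77.4020, which rounds to 77.40.

77.40


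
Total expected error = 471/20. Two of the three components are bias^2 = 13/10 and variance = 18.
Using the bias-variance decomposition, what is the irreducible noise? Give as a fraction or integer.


Total error = bias^2 + variance + irreducible noise. So irreducible noise = 471/20 - 13/10 - 18 = 17/4.

17/4


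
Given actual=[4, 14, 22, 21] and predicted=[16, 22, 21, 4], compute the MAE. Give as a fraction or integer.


MAE = (1/4) * (|4-16|=12 + |14-22|=8 + |22-21|=1 + |21-4|=17). Sum = 38. MAE = 19/2.

19/2


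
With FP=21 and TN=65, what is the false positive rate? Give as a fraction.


FPR = FP / (FP + TN) = 21 / 86 = 21/86.

21/86


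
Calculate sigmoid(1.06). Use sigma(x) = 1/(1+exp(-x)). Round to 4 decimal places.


sigma(1.06) = 1/(1+e^(-1.06)) = 1/(1+0.346456) = 1/1.346456 = 0.7427.

0.7427


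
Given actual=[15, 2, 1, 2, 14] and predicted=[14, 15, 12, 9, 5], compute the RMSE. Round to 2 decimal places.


MSE = 84.2000. RMSE = sqrt(84.2000) = 9.18.

9.18


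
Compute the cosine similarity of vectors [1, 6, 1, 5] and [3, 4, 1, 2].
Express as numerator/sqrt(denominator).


dot = 38. |a|^2 = 63, |b|^2 = 30. cos = 38/sqrt(1890).

38/sqrt(1890)


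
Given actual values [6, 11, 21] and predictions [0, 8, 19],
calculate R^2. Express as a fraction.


Mean(y) = 38/3. SS_res = 49. SS_tot = 350/3. R^2 = 1 - 49/(350/3) = 29/50.

29/50


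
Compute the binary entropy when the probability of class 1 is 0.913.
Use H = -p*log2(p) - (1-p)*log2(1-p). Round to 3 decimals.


H = -0.913*log2(0.913) - 0.087*log2(0.087) = 0.426.

0.426


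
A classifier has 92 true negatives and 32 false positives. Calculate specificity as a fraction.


Specificity = TN / (TN + FP) = 92 / 124 = 23/31.

23/31


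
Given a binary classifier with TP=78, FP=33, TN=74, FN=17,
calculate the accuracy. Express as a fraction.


Accuracy = (TP + TN) / (TP + TN + FP + FN) = (78 + 74) / 202 = 76/101.

76/101


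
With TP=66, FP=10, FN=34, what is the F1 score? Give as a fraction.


Precision = 66/76 = 33/38. Recall = 66/100 = 33/50. F1 = 2*P*R/(P+R) = 3/4.

3/4


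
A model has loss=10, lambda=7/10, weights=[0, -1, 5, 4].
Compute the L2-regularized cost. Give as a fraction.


L2 sq norm = sum(w^2) = 42. J = 10 + 7/10 * 42 = 197/5.

197/5


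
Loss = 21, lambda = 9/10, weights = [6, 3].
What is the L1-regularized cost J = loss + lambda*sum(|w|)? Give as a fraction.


L1 norm = sum(|w|) = 9. J = 21 + 9/10 * 9 = 291/10.

291/10


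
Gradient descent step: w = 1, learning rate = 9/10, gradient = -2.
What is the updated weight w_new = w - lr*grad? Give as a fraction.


w_new = 1 - 9/10 * -2 = 1 - -9/5 = 14/5.

14/5


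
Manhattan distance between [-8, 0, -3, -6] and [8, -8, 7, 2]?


d = sum of absolute differences: |-8-8|=16 + |0--8|=8 + |-3-7|=10 + |-6-2|=8 = 42.

42


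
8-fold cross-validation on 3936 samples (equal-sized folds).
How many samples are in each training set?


Each validation fold has 3936/8 = 492 samples. Training set = 3936 - 492 = 3444.

3444


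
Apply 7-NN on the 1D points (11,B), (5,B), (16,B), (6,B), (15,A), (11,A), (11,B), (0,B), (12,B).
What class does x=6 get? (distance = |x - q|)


Distances: |11-6|=5, |5-6|=1, |16-6|=10, |6-6|=0, |15-6|=9, |11-6|=5, |11-6|=5, |0-6|=6, |12-6|=6. 7 nearest: (6,B), (5,B), (11,A), (11,B), (11,B), (0,B), (12,B). Counts: {'B': 6, 'A': 1}. Majority class: B.

B


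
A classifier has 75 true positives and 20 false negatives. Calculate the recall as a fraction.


Recall = TP / (TP + FN) = 75 / 95 = 15/19.

15/19


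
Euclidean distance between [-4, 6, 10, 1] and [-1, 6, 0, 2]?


d = sqrt(sum of squared differences). (-4--1)^2=9, (6-6)^2=0, (10-0)^2=100, (1-2)^2=1. Sum = 110.

sqrt(110)


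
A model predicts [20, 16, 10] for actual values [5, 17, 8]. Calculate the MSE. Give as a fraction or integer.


MSE = (1/3) * ((5-20)^2=225 + (17-16)^2=1 + (8-10)^2=4). Sum = 230. MSE = 230/3.

230/3


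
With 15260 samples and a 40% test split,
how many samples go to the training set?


Test set = 15260 * 40% = 6104. Training set = 15260 - 6104 = 9156.

9156


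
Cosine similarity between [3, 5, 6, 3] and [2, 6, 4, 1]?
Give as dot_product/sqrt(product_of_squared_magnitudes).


dot = 63. |a|^2 = 79, |b|^2 = 57. cos = 63/sqrt(4503).

63/sqrt(4503)


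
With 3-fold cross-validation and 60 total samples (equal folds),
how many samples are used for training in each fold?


Each validation fold has 60/3 = 20 samples. Training set = 60 - 20 = 40.

40


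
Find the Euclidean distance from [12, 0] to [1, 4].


d = sqrt(sum of squared differences). (12-1)^2=121, (0-4)^2=16. Sum = 137.

sqrt(137)


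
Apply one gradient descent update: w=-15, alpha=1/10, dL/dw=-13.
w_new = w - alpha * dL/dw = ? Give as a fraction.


w_new = -15 - 1/10 * -13 = -15 - -13/10 = -137/10.

-137/10


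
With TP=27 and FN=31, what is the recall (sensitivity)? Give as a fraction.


Recall = TP / (TP + FN) = 27 / 58 = 27/58.

27/58


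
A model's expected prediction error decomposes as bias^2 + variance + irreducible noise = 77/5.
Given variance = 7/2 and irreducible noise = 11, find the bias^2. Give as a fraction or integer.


Total error = bias^2 + variance + irreducible noise. So bias^2 = 77/5 - 7/2 - 11 = 9/10.

9/10


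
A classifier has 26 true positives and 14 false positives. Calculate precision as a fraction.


Precision = TP / (TP + FP) = 26 / 40 = 13/20.

13/20


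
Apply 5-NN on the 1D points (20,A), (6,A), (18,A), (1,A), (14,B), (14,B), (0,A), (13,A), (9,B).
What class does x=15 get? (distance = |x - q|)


Distances: |20-15|=5, |6-15|=9, |18-15|=3, |1-15|=14, |14-15|=1, |14-15|=1, |0-15|=15, |13-15|=2, |9-15|=6. 5 nearest: (14,B), (14,B), (13,A), (18,A), (20,A). Counts: {'B': 2, 'A': 3}. Majority class: A.

A


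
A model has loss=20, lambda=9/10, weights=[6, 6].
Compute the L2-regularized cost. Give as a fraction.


L2 sq norm = sum(w^2) = 72. J = 20 + 9/10 * 72 = 424/5.

424/5


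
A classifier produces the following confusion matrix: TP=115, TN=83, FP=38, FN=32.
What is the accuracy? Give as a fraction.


Accuracy = (TP + TN) / (TP + TN + FP + FN) = (115 + 83) / 268 = 99/134.

99/134


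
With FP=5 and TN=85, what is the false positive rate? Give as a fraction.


FPR = FP / (FP + TN) = 5 / 90 = 1/18.

1/18


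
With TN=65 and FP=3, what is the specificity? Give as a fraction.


Specificity = TN / (TN + FP) = 65 / 68 = 65/68.

65/68


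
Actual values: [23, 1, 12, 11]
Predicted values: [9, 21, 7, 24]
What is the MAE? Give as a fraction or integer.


MAE = (1/4) * (|23-9|=14 + |1-21|=20 + |12-7|=5 + |11-24|=13). Sum = 52. MAE = 13.

13


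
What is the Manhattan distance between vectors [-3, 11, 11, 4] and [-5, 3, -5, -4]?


d = sum of absolute differences: |-3--5|=2 + |11-3|=8 + |11--5|=16 + |4--4|=8 = 34.

34


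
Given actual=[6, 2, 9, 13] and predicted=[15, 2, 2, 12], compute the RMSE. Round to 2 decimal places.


MSE = 32.7500. RMSE = sqrt(32.7500) = 5.72.

5.72


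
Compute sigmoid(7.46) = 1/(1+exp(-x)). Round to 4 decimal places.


sigma(7.46) = 1/(1+e^(-7.46)) = 1/(1+0.000576) = 1/1.000576 = 0.9994.

0.9994


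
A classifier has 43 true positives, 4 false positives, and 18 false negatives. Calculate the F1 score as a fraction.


Precision = 43/47 = 43/47. Recall = 43/61 = 43/61. F1 = 2*P*R/(P+R) = 43/54.

43/54


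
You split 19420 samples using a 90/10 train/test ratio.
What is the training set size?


Test set = 19420 * 10% = 1942. Training set = 19420 - 1942 = 17478.

17478


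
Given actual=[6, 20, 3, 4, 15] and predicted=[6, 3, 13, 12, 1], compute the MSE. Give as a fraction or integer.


MSE = (1/5) * ((6-6)^2=0 + (20-3)^2=289 + (3-13)^2=100 + (4-12)^2=64 + (15-1)^2=196). Sum = 649. MSE = 649/5.

649/5


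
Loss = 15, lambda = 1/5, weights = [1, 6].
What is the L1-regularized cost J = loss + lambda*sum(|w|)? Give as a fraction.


L1 norm = sum(|w|) = 7. J = 15 + 1/5 * 7 = 82/5.

82/5


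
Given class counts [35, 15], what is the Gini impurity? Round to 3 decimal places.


Total = 50. Proportions: 35/50, 15/50. sum(p_i^2) = 0.5800. Gini = 1 - 0.5800 = 0.4200, which rounds to 0.420.

0.420


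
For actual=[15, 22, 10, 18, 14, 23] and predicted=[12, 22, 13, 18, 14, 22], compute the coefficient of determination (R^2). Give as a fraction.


Mean(y) = 17. SS_res = 19. SS_tot = 124. R^2 = 1 - 19/(124) = 105/124.

105/124


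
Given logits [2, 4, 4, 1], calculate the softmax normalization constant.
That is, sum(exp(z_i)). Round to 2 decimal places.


Denom = e^2=7.3891 + e^4=54.5982 + e^4=54.5982 + e^1=2.7183. Sum = 119.3038, which rounds to 119.30.

119.30


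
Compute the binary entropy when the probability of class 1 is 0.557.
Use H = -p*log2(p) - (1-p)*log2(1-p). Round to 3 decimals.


H = -0.557*log2(0.557) - 0.443*log2(0.443) = 0.991.

0.991


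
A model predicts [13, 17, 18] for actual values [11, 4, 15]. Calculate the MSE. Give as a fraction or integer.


MSE = (1/3) * ((11-13)^2=4 + (4-17)^2=169 + (15-18)^2=9). Sum = 182. MSE = 182/3.

182/3


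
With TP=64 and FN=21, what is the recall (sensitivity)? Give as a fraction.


Recall = TP / (TP + FN) = 64 / 85 = 64/85.

64/85


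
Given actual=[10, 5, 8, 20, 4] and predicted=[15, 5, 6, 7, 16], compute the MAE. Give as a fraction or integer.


MAE = (1/5) * (|10-15|=5 + |5-5|=0 + |8-6|=2 + |20-7|=13 + |4-16|=12). Sum = 32. MAE = 32/5.

32/5


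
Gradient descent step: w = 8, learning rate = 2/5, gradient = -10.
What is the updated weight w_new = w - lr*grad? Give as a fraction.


w_new = 8 - 2/5 * -10 = 8 - -4 = 12.

12


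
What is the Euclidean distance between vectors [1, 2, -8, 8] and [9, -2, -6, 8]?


d = sqrt(sum of squared differences). (1-9)^2=64, (2--2)^2=16, (-8--6)^2=4, (8-8)^2=0. Sum = 84.

sqrt(84)


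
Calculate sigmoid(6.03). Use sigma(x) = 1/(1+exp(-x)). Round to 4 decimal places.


sigma(6.03) = 1/(1+e^(-6.03)) = 1/(1+0.002405) = 1/1.002405 = 0.9976.

0.9976


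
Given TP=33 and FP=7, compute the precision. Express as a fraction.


Precision = TP / (TP + FP) = 33 / 40 = 33/40.

33/40


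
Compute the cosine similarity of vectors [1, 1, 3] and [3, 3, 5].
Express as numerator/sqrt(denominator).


dot = 21. |a|^2 = 11, |b|^2 = 43. cos = 21/sqrt(473).

21/sqrt(473)


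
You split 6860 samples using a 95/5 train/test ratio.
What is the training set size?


Test set = 6860 * 5% = 343. Training set = 6860 - 343 = 6517.

6517


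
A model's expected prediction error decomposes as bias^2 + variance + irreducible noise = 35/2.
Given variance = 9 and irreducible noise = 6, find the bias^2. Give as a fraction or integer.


Total error = bias^2 + variance + irreducible noise. So bias^2 = 35/2 - 9 - 6 = 5/2.

5/2


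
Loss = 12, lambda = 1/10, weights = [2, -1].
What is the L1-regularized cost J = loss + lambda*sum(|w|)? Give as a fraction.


L1 norm = sum(|w|) = 3. J = 12 + 1/10 * 3 = 123/10.

123/10


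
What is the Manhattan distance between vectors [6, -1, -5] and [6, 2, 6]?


d = sum of absolute differences: |6-6|=0 + |-1-2|=3 + |-5-6|=11 = 14.

14


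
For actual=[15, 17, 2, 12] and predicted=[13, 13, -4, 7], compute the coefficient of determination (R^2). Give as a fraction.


Mean(y) = 23/2. SS_res = 81. SS_tot = 133. R^2 = 1 - 81/(133) = 52/133.

52/133


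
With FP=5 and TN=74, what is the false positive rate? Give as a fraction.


FPR = FP / (FP + TN) = 5 / 79 = 5/79.

5/79


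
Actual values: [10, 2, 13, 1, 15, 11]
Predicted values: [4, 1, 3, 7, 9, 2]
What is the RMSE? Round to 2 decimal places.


MSE = 48.3333. RMSE = sqrt(48.3333) = 6.95.

6.95


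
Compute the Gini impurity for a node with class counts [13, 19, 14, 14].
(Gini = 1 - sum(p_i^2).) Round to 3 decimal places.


Total = 60. Proportions: 13/60, 19/60, 14/60, 14/60. sum(p_i^2) = 0.2561. Gini = 1 - 0.2561 = 0.7439, which rounds to 0.744.

0.744


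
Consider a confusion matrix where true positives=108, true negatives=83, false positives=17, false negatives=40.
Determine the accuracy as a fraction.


Accuracy = (TP + TN) / (TP + TN + FP + FN) = (108 + 83) / 248 = 191/248.

191/248


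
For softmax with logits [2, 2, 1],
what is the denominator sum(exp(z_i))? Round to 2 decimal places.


Denom = e^2=7.3891 + e^2=7.3891 + e^1=2.7183. Sum = 17.4965, which rounds to 17.50.

17.50


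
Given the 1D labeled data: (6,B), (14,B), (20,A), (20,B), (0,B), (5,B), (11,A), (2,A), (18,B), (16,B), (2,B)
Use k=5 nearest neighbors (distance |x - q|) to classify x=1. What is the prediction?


Distances: |6-1|=5, |14-1|=13, |20-1|=19, |20-1|=19, |0-1|=1, |5-1|=4, |11-1|=10, |2-1|=1, |18-1|=17, |16-1|=15, |2-1|=1. 5 nearest: (2,A), (0,B), (2,B), (5,B), (6,B). Counts: {'A': 1, 'B': 4}. Majority class: B.

B


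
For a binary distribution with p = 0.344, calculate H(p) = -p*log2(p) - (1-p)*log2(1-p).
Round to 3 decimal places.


H = -0.344*log2(0.344) - 0.656*log2(0.656) = 0.929.

0.929


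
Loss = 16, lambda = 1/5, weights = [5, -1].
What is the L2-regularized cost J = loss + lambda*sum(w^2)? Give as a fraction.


L2 sq norm = sum(w^2) = 26. J = 16 + 1/5 * 26 = 106/5.

106/5


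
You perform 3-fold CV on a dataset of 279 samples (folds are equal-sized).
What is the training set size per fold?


Each validation fold has 279/3 = 93 samples. Training set = 279 - 93 = 186.

186


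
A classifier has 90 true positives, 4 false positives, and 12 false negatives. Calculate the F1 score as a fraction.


Precision = 90/94 = 45/47. Recall = 90/102 = 15/17. F1 = 2*P*R/(P+R) = 45/49.

45/49


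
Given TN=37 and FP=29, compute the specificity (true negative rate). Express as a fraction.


Specificity = TN / (TN + FP) = 37 / 66 = 37/66.

37/66


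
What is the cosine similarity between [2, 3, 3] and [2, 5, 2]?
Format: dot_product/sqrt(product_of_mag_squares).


dot = 25. |a|^2 = 22, |b|^2 = 33. cos = 25/sqrt(726).

25/sqrt(726)


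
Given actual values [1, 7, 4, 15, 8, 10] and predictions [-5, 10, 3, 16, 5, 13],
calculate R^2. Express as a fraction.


Mean(y) = 15/2. SS_res = 65. SS_tot = 235/2. R^2 = 1 - 65/(235/2) = 21/47.

21/47


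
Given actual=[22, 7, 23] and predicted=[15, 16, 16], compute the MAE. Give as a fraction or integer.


MAE = (1/3) * (|22-15|=7 + |7-16|=9 + |23-16|=7). Sum = 23. MAE = 23/3.

23/3


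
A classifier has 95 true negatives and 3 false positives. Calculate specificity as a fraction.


Specificity = TN / (TN + FP) = 95 / 98 = 95/98.

95/98


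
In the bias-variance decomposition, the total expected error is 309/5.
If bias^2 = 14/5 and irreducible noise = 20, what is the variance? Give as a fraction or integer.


Total error = bias^2 + variance + irreducible noise. So variance = 309/5 - 14/5 - 20 = 39.

39


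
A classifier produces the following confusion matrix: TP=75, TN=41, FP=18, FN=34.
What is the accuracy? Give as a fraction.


Accuracy = (TP + TN) / (TP + TN + FP + FN) = (75 + 41) / 168 = 29/42.

29/42


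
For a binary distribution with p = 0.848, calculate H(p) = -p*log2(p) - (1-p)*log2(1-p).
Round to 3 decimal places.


H = -0.848*log2(0.848) - 0.152*log2(0.152) = 0.615.

0.615


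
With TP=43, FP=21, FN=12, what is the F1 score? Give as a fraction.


Precision = 43/64 = 43/64. Recall = 43/55 = 43/55. F1 = 2*P*R/(P+R) = 86/119.

86/119


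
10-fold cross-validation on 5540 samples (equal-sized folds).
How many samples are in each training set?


Each validation fold has 5540/10 = 554 samples. Training set = 5540 - 554 = 4986.

4986


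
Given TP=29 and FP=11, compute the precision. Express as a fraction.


Precision = TP / (TP + FP) = 29 / 40 = 29/40.

29/40


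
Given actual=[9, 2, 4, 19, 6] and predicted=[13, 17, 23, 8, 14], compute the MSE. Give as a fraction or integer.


MSE = (1/5) * ((9-13)^2=16 + (2-17)^2=225 + (4-23)^2=361 + (19-8)^2=121 + (6-14)^2=64). Sum = 787. MSE = 787/5.

787/5


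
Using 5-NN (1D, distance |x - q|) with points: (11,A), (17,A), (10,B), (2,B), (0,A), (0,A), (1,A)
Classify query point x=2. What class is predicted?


Distances: |11-2|=9, |17-2|=15, |10-2|=8, |2-2|=0, |0-2|=2, |0-2|=2, |1-2|=1. 5 nearest: (2,B), (1,A), (0,A), (0,A), (10,B). Counts: {'B': 2, 'A': 3}. Majority class: A.

A


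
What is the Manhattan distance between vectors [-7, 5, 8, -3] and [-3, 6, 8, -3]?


d = sum of absolute differences: |-7--3|=4 + |5-6|=1 + |8-8|=0 + |-3--3|=0 = 5.

5


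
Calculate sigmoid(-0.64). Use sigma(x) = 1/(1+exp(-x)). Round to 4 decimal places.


sigma(-0.64) = 1/(1+e^(0.64)) = 1/(1+1.896481) = 1/2.896481 = 0.3452.

0.3452


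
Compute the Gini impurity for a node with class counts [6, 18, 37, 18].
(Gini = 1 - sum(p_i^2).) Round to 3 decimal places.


Total = 79. Proportions: 6/79, 18/79, 37/79, 18/79. sum(p_i^2) = 0.3290. Gini = 1 - 0.3290 = 0.6710, which rounds to 0.671.

0.671


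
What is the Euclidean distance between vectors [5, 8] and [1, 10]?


d = sqrt(sum of squared differences). (5-1)^2=16, (8-10)^2=4. Sum = 20.

sqrt(20)


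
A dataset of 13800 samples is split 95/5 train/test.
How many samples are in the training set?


Test set = 13800 * 5% = 690. Training set = 13800 - 690 = 13110.

13110


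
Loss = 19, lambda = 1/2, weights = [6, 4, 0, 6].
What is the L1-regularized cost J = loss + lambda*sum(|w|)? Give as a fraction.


L1 norm = sum(|w|) = 16. J = 19 + 1/2 * 16 = 27.

27


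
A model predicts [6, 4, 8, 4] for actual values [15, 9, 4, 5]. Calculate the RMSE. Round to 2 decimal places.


MSE = 30.7500. RMSE = sqrt(30.7500) = 5.55.

5.55


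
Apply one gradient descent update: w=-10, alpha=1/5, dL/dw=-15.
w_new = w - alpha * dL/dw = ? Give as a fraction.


w_new = -10 - 1/5 * -15 = -10 - -3 = -7.

-7


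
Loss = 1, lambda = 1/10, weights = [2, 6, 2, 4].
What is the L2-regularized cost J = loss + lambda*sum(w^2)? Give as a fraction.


L2 sq norm = sum(w^2) = 60. J = 1 + 1/10 * 60 = 7.

7


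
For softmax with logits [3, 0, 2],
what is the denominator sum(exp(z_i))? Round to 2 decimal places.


Denom = e^3=20.0855 + e^0=1.0000 + e^2=7.3891. Sum = 28.4746, which rounds to 28.47.

28.47


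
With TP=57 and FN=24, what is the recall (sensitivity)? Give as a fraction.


Recall = TP / (TP + FN) = 57 / 81 = 19/27.

19/27


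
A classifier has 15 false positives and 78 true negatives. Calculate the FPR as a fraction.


FPR = FP / (FP + TN) = 15 / 93 = 5/31.

5/31


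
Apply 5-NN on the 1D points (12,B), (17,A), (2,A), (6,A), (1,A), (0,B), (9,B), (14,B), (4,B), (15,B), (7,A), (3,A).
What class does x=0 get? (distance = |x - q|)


Distances: |12-0|=12, |17-0|=17, |2-0|=2, |6-0|=6, |1-0|=1, |0-0|=0, |9-0|=9, |14-0|=14, |4-0|=4, |15-0|=15, |7-0|=7, |3-0|=3. 5 nearest: (0,B), (1,A), (2,A), (3,A), (4,B). Counts: {'B': 2, 'A': 3}. Majority class: A.

A


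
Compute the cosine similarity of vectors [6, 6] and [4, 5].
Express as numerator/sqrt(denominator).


dot = 54. |a|^2 = 72, |b|^2 = 41. cos = 54/sqrt(2952).

54/sqrt(2952)


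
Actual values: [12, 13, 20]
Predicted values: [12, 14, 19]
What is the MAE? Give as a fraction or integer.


MAE = (1/3) * (|12-12|=0 + |13-14|=1 + |20-19|=1). Sum = 2. MAE = 2/3.

2/3


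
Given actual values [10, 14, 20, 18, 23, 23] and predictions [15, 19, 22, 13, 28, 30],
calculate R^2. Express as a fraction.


Mean(y) = 18. SS_res = 153. SS_tot = 134. R^2 = 1 - 153/(134) = -19/134.

-19/134


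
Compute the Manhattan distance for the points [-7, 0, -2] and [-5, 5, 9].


d = sum of absolute differences: |-7--5|=2 + |0-5|=5 + |-2-9|=11 = 18.

18


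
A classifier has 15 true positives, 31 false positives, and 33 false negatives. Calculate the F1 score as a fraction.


Precision = 15/46 = 15/46. Recall = 15/48 = 5/16. F1 = 2*P*R/(P+R) = 15/47.

15/47


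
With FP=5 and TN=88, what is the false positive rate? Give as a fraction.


FPR = FP / (FP + TN) = 5 / 93 = 5/93.

5/93


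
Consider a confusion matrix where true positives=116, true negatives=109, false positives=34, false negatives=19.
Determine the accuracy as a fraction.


Accuracy = (TP + TN) / (TP + TN + FP + FN) = (116 + 109) / 278 = 225/278.

225/278


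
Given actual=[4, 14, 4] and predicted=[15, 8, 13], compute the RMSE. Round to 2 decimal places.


MSE = 79.3333. RMSE = sqrt(79.3333) = 8.91.

8.91


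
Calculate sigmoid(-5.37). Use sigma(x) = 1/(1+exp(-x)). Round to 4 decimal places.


sigma(-5.37) = 1/(1+e^(5.37)) = 1/(1+214.862868) = 1/215.862868 = 0.0046.

0.0046


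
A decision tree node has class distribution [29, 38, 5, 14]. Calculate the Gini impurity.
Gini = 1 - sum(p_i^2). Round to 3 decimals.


Total = 86. Proportions: 29/86, 38/86, 5/86, 14/86. sum(p_i^2) = 0.3388. Gini = 1 - 0.3388 = 0.6612, which rounds to 0.661.

0.661


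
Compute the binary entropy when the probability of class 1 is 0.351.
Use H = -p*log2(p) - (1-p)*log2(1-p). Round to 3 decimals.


H = -0.351*log2(0.351) - 0.649*log2(0.649) = 0.935.

0.935


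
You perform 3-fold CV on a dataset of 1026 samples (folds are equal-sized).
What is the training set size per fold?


Each validation fold has 1026/3 = 342 samples. Training set = 1026 - 342 = 684.

684


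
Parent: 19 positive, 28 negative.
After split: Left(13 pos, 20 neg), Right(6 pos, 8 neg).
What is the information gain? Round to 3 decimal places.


H(parent) = 0.9734. H(left) = 0.9673, H(right) = 0.9852. Weighted = (33/47)*0.9673 + (14/47)*0.9852 = 0.9726. IG = 0.9734 - 0.9726 = 0.0008, which rounds to 0.001.

0.001


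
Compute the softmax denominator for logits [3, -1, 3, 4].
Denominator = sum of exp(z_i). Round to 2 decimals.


Denom = e^3=20.0855 + e^-1=0.3679 + e^3=20.0855 + e^4=54.5982. Sum = 95.1371, which rounds to 95.14.

95.14


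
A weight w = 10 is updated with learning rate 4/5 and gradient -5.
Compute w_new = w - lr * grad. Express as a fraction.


w_new = 10 - 4/5 * -5 = 10 - -4 = 14.

14


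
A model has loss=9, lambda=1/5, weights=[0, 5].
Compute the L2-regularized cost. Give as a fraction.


L2 sq norm = sum(w^2) = 25. J = 9 + 1/5 * 25 = 14.

14


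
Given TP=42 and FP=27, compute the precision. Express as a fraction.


Precision = TP / (TP + FP) = 42 / 69 = 14/23.

14/23


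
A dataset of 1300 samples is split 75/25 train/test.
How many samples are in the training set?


Test set = 1300 * 25% = 325. Training set = 1300 - 325 = 975.

975


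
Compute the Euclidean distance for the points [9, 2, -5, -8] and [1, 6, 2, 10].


d = sqrt(sum of squared differences). (9-1)^2=64, (2-6)^2=16, (-5-2)^2=49, (-8-10)^2=324. Sum = 453.

sqrt(453)


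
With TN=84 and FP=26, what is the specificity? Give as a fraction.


Specificity = TN / (TN + FP) = 84 / 110 = 42/55.

42/55


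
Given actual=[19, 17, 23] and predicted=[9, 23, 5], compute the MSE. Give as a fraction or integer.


MSE = (1/3) * ((19-9)^2=100 + (17-23)^2=36 + (23-5)^2=324). Sum = 460. MSE = 460/3.

460/3


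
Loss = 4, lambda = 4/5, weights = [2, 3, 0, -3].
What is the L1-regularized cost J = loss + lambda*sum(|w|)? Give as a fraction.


L1 norm = sum(|w|) = 8. J = 4 + 4/5 * 8 = 52/5.

52/5


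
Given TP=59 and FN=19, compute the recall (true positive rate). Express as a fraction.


Recall = TP / (TP + FN) = 59 / 78 = 59/78.

59/78


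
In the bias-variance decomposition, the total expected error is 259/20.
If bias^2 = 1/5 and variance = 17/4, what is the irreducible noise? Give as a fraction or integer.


Total error = bias^2 + variance + irreducible noise. So irreducible noise = 259/20 - 1/5 - 17/4 = 17/2.

17/2


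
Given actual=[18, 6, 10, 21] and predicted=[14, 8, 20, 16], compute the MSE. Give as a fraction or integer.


MSE = (1/4) * ((18-14)^2=16 + (6-8)^2=4 + (10-20)^2=100 + (21-16)^2=25). Sum = 145. MSE = 145/4.

145/4


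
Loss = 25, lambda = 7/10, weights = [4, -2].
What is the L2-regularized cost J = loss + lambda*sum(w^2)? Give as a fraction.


L2 sq norm = sum(w^2) = 20. J = 25 + 7/10 * 20 = 39.

39


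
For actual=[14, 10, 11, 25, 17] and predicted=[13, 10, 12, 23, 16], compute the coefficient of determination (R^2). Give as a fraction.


Mean(y) = 77/5. SS_res = 7. SS_tot = 726/5. R^2 = 1 - 7/(726/5) = 691/726.

691/726


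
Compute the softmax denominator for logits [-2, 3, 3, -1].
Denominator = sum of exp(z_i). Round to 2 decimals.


Denom = e^-2=0.1353 + e^3=20.0855 + e^3=20.0855 + e^-1=0.3679. Sum = 40.6742, which rounds to 40.67.

40.67


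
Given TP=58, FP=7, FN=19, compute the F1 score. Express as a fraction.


Precision = 58/65 = 58/65. Recall = 58/77 = 58/77. F1 = 2*P*R/(P+R) = 58/71.

58/71


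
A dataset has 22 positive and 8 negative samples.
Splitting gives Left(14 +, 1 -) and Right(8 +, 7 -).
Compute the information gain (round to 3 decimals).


H(parent) = 0.8366. H(left) = 0.3534, H(right) = 0.9968. Weighted = (15/30)*0.3534 + (15/30)*0.9968 = 0.6751. IG = 0.8366 - 0.6751 = 0.1615, which rounds to 0.162.

0.162


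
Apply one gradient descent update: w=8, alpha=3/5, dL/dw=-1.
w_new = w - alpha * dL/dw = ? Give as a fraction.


w_new = 8 - 3/5 * -1 = 8 - -3/5 = 43/5.

43/5


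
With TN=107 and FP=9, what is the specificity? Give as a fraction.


Specificity = TN / (TN + FP) = 107 / 116 = 107/116.

107/116


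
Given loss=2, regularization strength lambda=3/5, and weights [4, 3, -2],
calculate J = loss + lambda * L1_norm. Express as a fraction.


L1 norm = sum(|w|) = 9. J = 2 + 3/5 * 9 = 37/5.

37/5


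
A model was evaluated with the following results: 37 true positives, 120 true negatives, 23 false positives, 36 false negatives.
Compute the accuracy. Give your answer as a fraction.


Accuracy = (TP + TN) / (TP + TN + FP + FN) = (37 + 120) / 216 = 157/216.

157/216


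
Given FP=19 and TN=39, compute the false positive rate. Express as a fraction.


FPR = FP / (FP + TN) = 19 / 58 = 19/58.

19/58


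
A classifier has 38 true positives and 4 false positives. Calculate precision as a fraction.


Precision = TP / (TP + FP) = 38 / 42 = 19/21.

19/21


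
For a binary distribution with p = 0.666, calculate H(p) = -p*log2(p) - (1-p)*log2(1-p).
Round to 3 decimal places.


H = -0.666*log2(0.666) - 0.334*log2(0.334) = 0.919.

0.919


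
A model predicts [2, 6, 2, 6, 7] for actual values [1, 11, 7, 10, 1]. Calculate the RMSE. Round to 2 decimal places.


MSE = 20.6000. RMSE = sqrt(20.6000) = 4.54.

4.54


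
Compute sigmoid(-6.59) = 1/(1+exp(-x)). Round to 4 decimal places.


sigma(-6.59) = 1/(1+e^(6.59)) = 1/(1+727.780870) = 1/728.780870 = 0.0014.

0.0014


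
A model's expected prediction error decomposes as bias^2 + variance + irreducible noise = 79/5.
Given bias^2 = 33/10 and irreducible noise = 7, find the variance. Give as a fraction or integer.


Total error = bias^2 + variance + irreducible noise. So variance = 79/5 - 33/10 - 7 = 11/2.

11/2


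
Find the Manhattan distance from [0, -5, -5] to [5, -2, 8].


d = sum of absolute differences: |0-5|=5 + |-5--2|=3 + |-5-8|=13 = 21.

21


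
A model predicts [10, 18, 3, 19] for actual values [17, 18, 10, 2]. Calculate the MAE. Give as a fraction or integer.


MAE = (1/4) * (|17-10|=7 + |18-18|=0 + |10-3|=7 + |2-19|=17). Sum = 31. MAE = 31/4.

31/4


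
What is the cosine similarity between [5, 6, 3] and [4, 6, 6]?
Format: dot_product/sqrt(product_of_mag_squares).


dot = 74. |a|^2 = 70, |b|^2 = 88. cos = 74/sqrt(6160).

74/sqrt(6160)


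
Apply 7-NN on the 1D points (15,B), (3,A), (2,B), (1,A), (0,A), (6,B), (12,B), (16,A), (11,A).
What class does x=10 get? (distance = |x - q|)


Distances: |15-10|=5, |3-10|=7, |2-10|=8, |1-10|=9, |0-10|=10, |6-10|=4, |12-10|=2, |16-10|=6, |11-10|=1. 7 nearest: (11,A), (12,B), (6,B), (15,B), (16,A), (3,A), (2,B). Counts: {'A': 3, 'B': 4}. Majority class: B.

B


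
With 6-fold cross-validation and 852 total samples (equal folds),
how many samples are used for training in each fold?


Each validation fold has 852/6 = 142 samples. Training set = 852 - 142 = 710.

710


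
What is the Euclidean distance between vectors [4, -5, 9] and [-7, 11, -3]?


d = sqrt(sum of squared differences). (4--7)^2=121, (-5-11)^2=256, (9--3)^2=144. Sum = 521.

sqrt(521)


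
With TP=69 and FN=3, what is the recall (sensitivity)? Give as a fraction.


Recall = TP / (TP + FN) = 69 / 72 = 23/24.

23/24


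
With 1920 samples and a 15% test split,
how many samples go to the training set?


Test set = 1920 * 15% = 288. Training set = 1920 - 288 = 1632.

1632


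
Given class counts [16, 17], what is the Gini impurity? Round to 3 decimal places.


Total = 33. Proportions: 16/33, 17/33. sum(p_i^2) = 0.5005. Gini = 1 - 0.5005 = 0.4995, which rounds to 0.500.

0.500


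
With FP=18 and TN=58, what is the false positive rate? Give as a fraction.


FPR = FP / (FP + TN) = 18 / 76 = 9/38.

9/38


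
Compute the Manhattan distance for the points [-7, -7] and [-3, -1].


d = sum of absolute differences: |-7--3|=4 + |-7--1|=6 = 10.

10


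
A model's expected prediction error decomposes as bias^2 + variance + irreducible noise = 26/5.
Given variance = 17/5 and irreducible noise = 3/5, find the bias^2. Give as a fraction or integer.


Total error = bias^2 + variance + irreducible noise. So bias^2 = 26/5 - 17/5 - 3/5 = 6/5.

6/5


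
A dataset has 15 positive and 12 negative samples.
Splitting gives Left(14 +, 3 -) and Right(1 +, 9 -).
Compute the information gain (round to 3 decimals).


H(parent) = 0.9911. H(left) = 0.6723, H(right) = 0.4690. Weighted = (17/27)*0.6723 + (10/27)*0.4690 = 0.5970. IG = 0.9911 - 0.5970 = 0.3941, which rounds to 0.394.

0.394


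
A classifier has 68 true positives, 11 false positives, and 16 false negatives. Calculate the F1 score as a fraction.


Precision = 68/79 = 68/79. Recall = 68/84 = 17/21. F1 = 2*P*R/(P+R) = 136/163.

136/163
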